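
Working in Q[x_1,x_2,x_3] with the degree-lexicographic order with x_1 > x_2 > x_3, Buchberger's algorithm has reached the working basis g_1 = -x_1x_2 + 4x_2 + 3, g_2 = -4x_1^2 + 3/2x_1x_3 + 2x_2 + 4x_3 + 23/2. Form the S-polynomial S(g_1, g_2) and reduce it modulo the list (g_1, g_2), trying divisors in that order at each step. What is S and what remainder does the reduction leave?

lcm(LM(g_1), LM(g_2)) = x_1^2x_2.
S = (lcm/LT(g_1))·g_1 − (lcm/LT(g_2))·g_2 = 3/8x_1x_2x_3 - 4x_1x_2 + 1/2x_2^2 + x_2x_3 - 3x_1 + 23/8x_2.
Reduce S modulo (g_1, g_2) in that order:
  leading term x_1x_2x_3: subtract (-3/8x_3)·g_1 from 3/8x_1x_2x_3 - 4x_1x_2 + 1/2x_2^2 + x_2x_3 - 3x_1 + 23/8x_2 → -4x_1x_2 + 1/2x_2^2 + 5/2x_2x_3 - 3x_1 + 23/8x_2 + 9/8x_3
  leading term x_1x_2: subtract (4)·g_1 from -4x_1x_2 + 1/2x_2^2 + 5/2x_2x_3 - 3x_1 + 23/8x_2 + 9/8x_3 → 1/2x_2^2 + 5/2x_2x_3 - 3x_1 - 105/8x_2 + 9/8x_3 - 12
  leading term x_2^2: no divisor's leading term divides it; move 1/2x_2^2 to the remainder.
  leading term x_2x_3: no divisor's leading term divides it; move 5/2x_2x_3 to the remainder.
  leading term x_1: no divisor's leading term divides it; move -3x_1 to the remainder.
  leading term x_2: no divisor's leading term divides it; move -105/8x_2 to the remainder.
  leading term x_3: no divisor's leading term divides it; move 9/8x_3 to the remainder.
  leading term 1: no divisor's leading term divides it; move -12 to the remainder.
The remainder 1/2x_2^2 + 5/2x_2x_3 - 3x_1 - 105/8x_2 + 9/8x_3 - 12 is nonzero, so it would be added as the next basis element.

S(g_1, g_2) = 3/8x_1x_2x_3 - 4x_1x_2 + 1/2x_2^2 + x_2x_3 - 3x_1 + 23/8x_2; remainder on division = 1/2x_2^2 + 5/2x_2x_3 - 3x_1 - 105/8x_2 + 9/8x_3 - 12.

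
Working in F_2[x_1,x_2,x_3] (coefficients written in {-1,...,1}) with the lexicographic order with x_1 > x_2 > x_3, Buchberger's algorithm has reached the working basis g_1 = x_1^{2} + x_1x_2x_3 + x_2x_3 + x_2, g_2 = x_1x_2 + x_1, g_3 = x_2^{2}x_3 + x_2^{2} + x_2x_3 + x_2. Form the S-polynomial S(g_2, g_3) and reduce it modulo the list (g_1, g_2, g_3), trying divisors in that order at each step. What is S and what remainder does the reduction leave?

lcm(LM(g_2), LM(g_3)) = x_1x_2^{2}x_3.
S = (lcm/LT(g_2))·g_2 − (lcm/LT(g_3))·g_3 = x_1x_2^{2} + x_1x_2.
Reduce S modulo (g_1, g_2, g_3) in that order:
  leading term x_1x_2^{2}: subtract (x_2)·g_2 from x_1x_2^{2} + x_1x_2 → 0
The remainder is 0, so this S-polynomial contributes no new basis element.
An S-polynomial is built so that the two leading terms cancel; whether anything survives reduction is exactly the Gröbner-basis criterion.

S(g_2, g_3) = x_1x_2^{2} + x_1x_2; remainder on division = 0.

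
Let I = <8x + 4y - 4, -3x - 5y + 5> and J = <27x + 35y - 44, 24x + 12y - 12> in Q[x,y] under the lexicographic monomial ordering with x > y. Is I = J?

Since reduced Gröbner bases are canonical representatives of ideals under a given ordering, it suffices to compute and compare them.
Buchberger on the first generating set:
f_1 = 8x + 4y - 4, LT = x.
f_2 = -3x - 5y + 5, LT = x.

S(f_1,f_2): lcm = x. S = -7/6y + 7/6.
  leading term y: no divisor's leading term divides it; move -7/6y to the remainder.
  leading term 1: no divisor's leading term divides it; move 7/6 to the remainder.
  remainder -7/6y + 7/6 ≠ 0; add g_3 = -7/6y + 7/6 to the basis.

The other S-polynomials (S(f_1,g_3), S(f_2,g_3)) all reduce to 0 modulo the current basis, so we have a Gröbner basis.
Inter-reduce: drop elements whose leading term is divisible by another's, tail-reduce, and make monic.
Reduced Gröbner basis: {x, y - 1}.

Buchberger on the second generating set:
h_1 = 27x + 35y - 44, LT = x.
h_2 = 24x + 12y - 12, LT = x.

S(h_1,h_2): lcm = x. S = 43/54y - 61/54.
  leading term y: no divisor's leading term divides it; move 43/54y to the remainder.
  leading term 1: no divisor's leading term divides it; move -61/54 to the remainder.
  remainder 43/54y - 61/54 ≠ 0; add k_3 = 43/54y - 61/54 to the basis.

The other S-polynomials (S(h_1,k_3), S(h_2,k_3)) all reduce to 0 modulo the current basis, so we have a Gröbner basis.
Inter-reduce: drop elements whose leading term is divisible by another's, tail-reduce, and make monic.
Reduced Gröbner basis: {x + 9/43, y - 61/43}.

These differ, so the ideals are not equal.
The same test decides containment: I ⊆ J iff every generator of I reduces to 0 modulo a Gröbner basis of J.

No, the ideals differ.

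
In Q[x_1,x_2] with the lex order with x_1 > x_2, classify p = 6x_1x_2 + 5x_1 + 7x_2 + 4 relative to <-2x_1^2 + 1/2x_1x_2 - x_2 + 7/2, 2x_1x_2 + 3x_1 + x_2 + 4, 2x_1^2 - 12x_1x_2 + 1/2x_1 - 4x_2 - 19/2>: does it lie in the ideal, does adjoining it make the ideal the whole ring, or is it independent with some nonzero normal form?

6x_1x_2 + 5x_1 + 7x_2 + 4 lies in I (it reduces to 0).

First compute the reduced Gröbner basis of I by Buchberger's algorithm.
f_1 = -2x_1^2 + 1/2x_1x_2 - x_2 + 7/2, LT = x_1^2.
f_2 = 2x_1x_2 + 3x_1 + x_2 + 4, LT = x_1x_2.
f_3 = 2x_1^2 - 12x_1x_2 + 1/2x_1 - 4x_2 - 19/2, LT = x_1^2.

S(f_1,f_2): lcm = x_1^2x_2. S = -3/2x_1^2 - 1/4x_1x_2^2 - 1/2x_1x_2 - 2x_1 + 1/2x_2^2 - 7/4x_2.
  leading term x_1^2: subtract (3/4)·f_1 from -3/2x_1^2 - 1/4x_1x_2^2 - 1/2x_1x_2 - 2x_1 + 1/2x_2^2 - 7/4x_2 → -1/4x_1x_2^2 - 7/8x_1x_2 - 2x_1 + 1/2x_2^2 - x_2 - 21/8
  leading term x_1x_2^2: subtract (-1/8x_2)·f_2 from -1/4x_1x_2^2 - 7/8x_1x_2 - 2x_1 + 1/2x_2^2 - x_2 - 21/8 → -1/2x_1x_2 - 2x_1 + 5/8x_2^2 - 1/2x_2 - 21/8
  leading term x_1x_2: subtract (-1/4)·f_2 from -1/2x_1x_2 - 2x_1 + 5/8x_2^2 - 1/2x_2 - 21/8 → -5/4x_1 + 5/8x_2^2 - 1/4x_2 - 13/8
  leading term x_1: no divisor's leading term divides it; move -5/4x_1 to the remainder.
  leading term x_2^2: no divisor's leading term divides it; move 5/8x_2^2 to the remainder.
  leading term x_2: no divisor's leading term divides it; move -1/4x_2 to the remainder.
  leading term 1: no divisor's leading term divides it; move -13/8 to the remainder.
  remainder -5/4x_1 + 5/8x_2^2 - 1/4x_2 - 13/8 ≠ 0; add h_4 = -5/4x_1 + 5/8x_2^2 - 1/4x_2 - 13/8 to the basis.

S(f_1,f_3): lcm = x_1^2. S = 23/4x_1x_2 - 1/4x_1 + 5/2x_2 + 3.
  leading term x_1x_2: subtract (23/8)·f_2 from 23/4x_1x_2 - 1/4x_1 + 5/2x_2 + 3 → -71/8x_1 - 3/8x_2 - 17/2
  leading term x_1: subtract (71/10)·h_4 from -71/8x_1 - 3/8x_2 - 17/2 → -71/16x_2^2 + 7/5x_2 + 243/80
  leading term x_2^2: no divisor's leading term divides it; move -71/16x_2^2 to the remainder.
  leading term x_2: no divisor's leading term divides it; move 7/5x_2 to the remainder.
  leading term 1: no divisor's leading term divides it; move 243/80 to the remainder.
  remainder -71/16x_2^2 + 7/5x_2 + 243/80 ≠ 0; add h_5 = -71/16x_2^2 + 7/5x_2 + 243/80 to the basis.

S(f_2,f_3): lcm = x_1^2x_2. S = 3/2x_1^2 + 6x_1x_2^2 + 1/4x_1x_2 + 2x_1 + 2x_2^2 + 19/4x_2.
  leading term x_1^2: subtract (-3/4)·f_1 from 3/2x_1^2 + 6x_1x_2^2 + 1/4x_1x_2 + 2x_1 + 2x_2^2 + 19/4x_2 → 6x_1x_2^2 + 5/8x_1x_2 + 2x_1 + 2x_2^2 + 4x_2 + 21/8
  leading term x_1x_2^2: subtract (3x_2)·f_2 from 6x_1x_2^2 + 5/8x_1x_2 + 2x_1 + 2x_2^2 + 4x_2 + 21/8 → -67/8x_1x_2 + 2x_1 - x_2^2 - 8x_2 + 21/8
  leading term x_1x_2: subtract (-67/16)·f_2 from -67/8x_1x_2 + 2x_1 - x_2^2 - 8x_2 + 21/8 → 233/16x_1 - x_2^2 - 61/16x_2 + 155/8
  leading term x_1: subtract (-233/20)·h_4 from 233/16x_1 - x_2^2 - 61/16x_2 + 155/8 → 201/32x_2^2 - 269/40x_2 + 71/160
  leading term x_2^2: subtract (-201/142)·h_5 from 201/32x_2^2 - 269/40x_2 + 71/160 → -13471/2840x_2 + 13471/2840
  leading term x_2: no divisor's leading term divides it; move -13471/2840x_2 to the remainder.
  leading term 1: no divisor's leading term divides it; move 13471/2840 to the remainder.
  remainder -13471/2840x_2 + 13471/2840 ≠ 0; add h_6 = -13471/2840x_2 + 13471/2840 to the basis.

The other S-polynomials (S(f_1,h_4), S(f_2,h_4), S(f_3,h_4), S(f_1,h_5), S(f_2,h_5), S(f_3,h_5), S(h_4,h_5), S(f_1,h_6), S(f_2,h_6), S(f_3,h_6), S(h_4,h_6), S(h_5,h_6)) all reduce to 0 modulo the current basis, so we have a Gröbner basis.
Inter-reduce: drop elements whose leading term is divisible by another's, tail-reduce, and make monic.
Reduced Gröbner basis: {x_1 + 1, x_2 - 1}.
Label its elements g_1 = x_1 + 1, g_2 = x_2 - 1.

Reduce p = 6x_1x_2 + 5x_1 + 7x_2 + 4 modulo G:
  leading term x_1x_2: subtract (6x_2)·g_1 from 6x_1x_2 + 5x_1 + 7x_2 + 4 → 5x_1 + x_2 + 4
  leading term x_1: subtract (5)·g_1 from 5x_1 + x_2 + 4 → x_2 - 1
  leading term x_2: subtract (1)·g_2 from x_2 - 1 → 0
  normal form = 0.
Since the normal form is 0, p ∈ I.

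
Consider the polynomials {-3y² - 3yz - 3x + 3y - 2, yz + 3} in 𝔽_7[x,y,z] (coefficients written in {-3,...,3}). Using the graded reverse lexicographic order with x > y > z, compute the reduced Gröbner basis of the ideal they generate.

G = {y² + x - y, xz - 3y + 3, yz + 3}

f_1 = -3y² - 3yz - 3x + 3y - 2, LT = y².
f_2 = yz + 3, LT = yz.

S(f_1,f_2): lcm = y²z. S = yz² + xz - yz - 3y + 3z.
  reduce S modulo (f_1, f_2):
  remainder xz - 3y + 3 ≠ 0; add g_3 = xz - 3y + 3 to the basis.

The other S-polynomials (S(f_1,g_3), S(f_2,g_3)) all reduce to 0 modulo the current basis, so we have a Gröbner basis.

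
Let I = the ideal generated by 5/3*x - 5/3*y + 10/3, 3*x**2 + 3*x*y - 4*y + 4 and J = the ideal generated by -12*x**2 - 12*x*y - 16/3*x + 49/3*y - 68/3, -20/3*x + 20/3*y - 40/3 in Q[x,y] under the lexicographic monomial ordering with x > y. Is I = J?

Since reduced Gröbner bases are canonical representatives of ideals under a given ordering, it suffices to compute and compare them.
Buchberger on the first generating set:
f_1 = 5/3*x - 5/3*y + 10/3, LT = x.
f_2 = 3*x**2 + 3*x*y - 4*y + 4, LT = x**2.

S(f_1,f_2): lcm = x**2. S = -2*x*y + 2*x + 4/3*y - 4/3.
  leading term x*y: subtract (-6/5*y)·f_1 from -2*x*y + 2*x + 4/3*y - 4/3 → 2*x - 2*y**2 + 16/3*y - 4/3
  leading term x: subtract (6/5)·f_1 from 2*x - 2*y**2 + 16/3*y - 4/3 → -2*y**2 + 22/3*y - 16/3
  leading term y**2: no divisor's leading term divides it; move -2*y**2 to the remainder.
  leading term y: no divisor's leading term divides it; move 22/3*y to the remainder.
  leading term 1: no divisor's leading term divides it; move -16/3 to the remainder.
  remainder -2*y**2 + 22/3*y - 16/3 ≠ 0; add g_3 = -2*y**2 + 22/3*y - 16/3 to the basis.

S(f_1,g_3): leading monomials are coprime, so the S-polynomial reduces to 0 (Buchberger's first criterion).
S(f_2,g_3): leading monomials are coprime, so the S-polynomial reduces to 0 (Buchberger's first criterion).
Every S-polynomial of the final basis reduces to 0, so we have a Gröbner basis.
Inter-reduce: drop elements whose leading term is divisible by another's, tail-reduce, and make monic.
Reduced Gröbner basis: {x - y + 2, y**2 - 11/3*y + 8/3}.

Buchberger on the second generating set:
h_1 = -12*x**2 - 12*x*y - 16/3*x + 49/3*y - 68/3, LT = x**2.
h_2 = -20/3*x + 20/3*y - 40/3, LT = x.

S(h_1,h_2): lcm = x**2. S = 2*x*y - 14/9*x - 49/36*y + 17/9.
  leading term x*y: subtract (-3/10*y)·h_2 from 2*x*y - 14/9*x - 49/36*y + 17/9 → -14/9*x + 2*y**2 - 193/36*y + 17/9
  leading term x: subtract (7/30)·h_2 from -14/9*x + 2*y**2 - 193/36*y + 17/9 → 2*y**2 - 83/12*y + 5
  leading term y**2: no divisor's leading term divides it; move 2*y**2 to the remainder.
  leading term y: no divisor's leading term divides it; move -83/12*y to the remainder.
  leading term 1: no divisor's leading term divides it; move 5 to the remainder.
  remainder 2*y**2 - 83/12*y + 5 ≠ 0; add k_3 = 2*y**2 - 83/12*y + 5 to the basis.

S(h_1,k_3): leading monomials are coprime, so the S-polynomial reduces to 0 (Buchberger's first criterion).
S(h_2,k_3): leading monomials are coprime, so the S-polynomial reduces to 0 (Buchberger's first criterion).
Every S-polynomial of the final basis reduces to 0, so we have a Gröbner basis.
Inter-reduce: drop elements whose leading term is divisible by another's, tail-reduce, and make monic.
Reduced Gröbner basis: {x - y + 2, y**2 - 83/24*y + 5/2}.

These differ, so the ideals are not equal.

No, the ideals differ.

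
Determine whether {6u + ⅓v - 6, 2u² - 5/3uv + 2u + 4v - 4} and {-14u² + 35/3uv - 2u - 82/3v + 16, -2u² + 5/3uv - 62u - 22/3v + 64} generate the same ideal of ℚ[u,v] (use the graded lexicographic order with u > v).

Yes, the ideals are equal.

For a fixed monomial order, each ideal has a unique reduced Gröbner basis; comparing bases decides equality.
Buchberger on the first generating set:
f_1 = 6u + ⅓v - 6, LT = u.
f_2 = 2u² - 5/3uv + 2u + 4v - 4, LT = u².

S(f_1,f_2): lcm = u². S = 8/9uv - 2u - 2v + 2.
  leading term uv: subtract (4/27v)·f_1 from 8/9uv - 2u - 2v + 2 → -4/81v² - 2u - 10/9v + 2
  leading term v²: no divisor's leading term divides it; move -4/81v² to the remainder.
  leading term u: subtract (-⅓)·f_1 from -2u - 10/9v + 2 → -v
  leading term v: no divisor's leading term divides it; move -v to the remainder.
  remainder -4/81v² - v ≠ 0; add g_3 = -4/81v² - v to the basis.

The other S-polynomials (S(f_1,g_3), S(f_2,g_3)) all reduce to 0 modulo the current basis, so we have a Gröbner basis.
Inter-reduce: drop elements whose leading term is divisible by another's, tail-reduce, and make monic.
Reduced Gröbner basis: {v² + 81/4v, u + 1/18v - 1}.

Buchberger on the second generating set:
h_1 = -14u² + 35/3uv - 2u - 82/3v + 16, LT = u².
h_2 = -2u² + 5/3uv - 62u - 22/3v + 64, LT = u².

S(h_1,h_2): lcm = u². S = -216/7u - 12/7v + 216/7.
  leading term u: no divisor's leading term divides it; move -216/7u to the remainder.
  leading term v: no divisor's leading term divides it; move -12/7v to the remainder.
  leading term 1: no divisor's leading term divides it; move 216/7 to the remainder.
  remainder -216/7u - 12/7v + 216/7 ≠ 0; add k_3 = -216/7u - 12/7v + 216/7 to the basis.

S(h_1,k_3): lcm = u². S = -8/9uv + 8/7u + 41/21v - 8/7.
  leading term uv: subtract (7/243v)·k_3 from -8/9uv + 8/7u + 41/21v - 8/7 → 4/81v² + 8/7u + 67/63v - 8/7
  leading term v²: no divisor's leading term divides it; move 4/81v² to the remainder.
  leading term u: subtract (-1/27)·k_3 from 8/7u + 67/63v - 8/7 → v
  leading term v: no divisor's leading term divides it; move v to the remainder.
  remainder 4/81v² + v ≠ 0; add k_4 = 4/81v² + v to the basis.

The other S-polynomials (S(h_2,k_3), S(h_1,k_4), S(h_2,k_4), S(k_3,k_4)) all reduce to 0 modulo the current basis, so we have a Gröbner basis.
Inter-reduce: drop elements whose leading term is divisible by another's, tail-reduce, and make monic.
Reduced Gröbner basis: {v² + 81/4v, u + 1/18v - 1}.

Same reduced basis, so the two generating sets span the same ideal.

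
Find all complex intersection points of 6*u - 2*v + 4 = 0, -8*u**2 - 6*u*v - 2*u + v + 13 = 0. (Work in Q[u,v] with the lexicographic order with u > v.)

{(-1, -1), (15/26, 97/26)}

Compute a lex Gröbner basis by Buchberger's algorithm.
f_1 = 6*u - 2*v + 4, LT = u.
f_2 = -8*u**2 - 6*u*v - 2*u + v + 13, LT = u**2.

S(f_1,f_2): lcm = u**2. S = -13/12*u*v + 5/12*u + 1/8*v + 13/8.
  leading term u*v: subtract (-13/72*v)·f_1 from -13/12*u*v + 5/12*u + 1/8*v + 13/8 → 5/12*u - 13/36*v**2 + 61/72*v + 13/8
  leading term u: subtract (5/72)·f_1 from 5/12*u - 13/36*v**2 + 61/72*v + 13/8 → -13/36*v**2 + 71/72*v + 97/72
  leading term v**2: no divisor's leading term divides it; move -13/36*v**2 to the remainder.
  leading term v: no divisor's leading term divides it; move 71/72*v to the remainder.
  leading term 1: no divisor's leading term divides it; move 97/72 to the remainder.
  remainder -13/36*v**2 + 71/72*v + 97/72 ≠ 0; add h_3 = -13/36*v**2 + 71/72*v + 97/72 to the basis.

S(f_1,h_3): leading monomials are coprime, so the S-polynomial reduces to 0 (Buchberger's first criterion).
S(f_2,h_3): leading monomials are coprime, so the S-polynomial reduces to 0 (Buchberger's first criterion).
Every S-polynomial of the final basis reduces to 0, so we have a Gröbner basis.
Inter-reduce: drop elements whose leading term is divisible by another's, tail-reduce, and make monic.
Reduced Gröbner basis: {u - 1/3*v + 2/3, v**2 - 71/26*v - 97/26}.

From the last basis element, v**2 - 71/26*v - 97/26 = 0, so v takes values in {-1, 97/26}. Each choice, substituted upward through the basis, yields the corresponding point(s) of the solution set.
  v = -1: the earlier basis element becomes u + 1 = 0, giving u = -1 — point (-1, -1).
  v = 97/26: the earlier basis element becomes u - 15/26 = 0, giving u = 15/26 — point (15/26, 97/26).
Check: every point annihilates each of the original generators.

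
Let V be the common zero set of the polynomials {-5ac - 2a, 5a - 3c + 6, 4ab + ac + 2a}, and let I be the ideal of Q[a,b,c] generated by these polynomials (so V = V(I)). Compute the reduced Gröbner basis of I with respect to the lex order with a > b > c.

f_1 = -5ac - 2a, LT = ac.
f_2 = 5a - 3c + 6, LT = a.
f_3 = 4ab + ac + 2a, LT = ab.

S(f_1,f_2): lcm = ac. S = 2/5a + 3/5c^2 - 6/5c.
  reduce S modulo (f_1, f_2, f_3):
  remainder 3/5c^2 - 24/25c - 12/25 ≠ 0; add g_4 = 3/5c^2 - 24/25c - 12/25 to the basis.

S(f_1,f_3): lcm = abc. S = 2/5ab - 1/4ac^2 - 1/2ac.
  reduce S modulo (f_1, f_2, f_3, g_4):
  remainder 6/25bc - 12/25b + 12/125c - 24/125 ≠ 0; add g_5 = 6/25bc - 12/25b + 12/125c - 24/125 to the basis.

The other S-polynomials (S(f_2,f_3), S(f_1,g_4), S(f_2,g_4), S(f_3,g_4), S(f_1,g_5), S(f_2,g_5), S(f_3,g_5), S(g_4,g_5)) all reduce to 0 modulo the current basis, so we have a Gröbner basis.
Inter-reduce: drop elements whose leading term is divisible by another's, tail-reduce, and make monic.

G = {a - 3/5c + 6/5, bc - 2b + 2/5c - 4/5, c^2 - 8/5c - 4/5}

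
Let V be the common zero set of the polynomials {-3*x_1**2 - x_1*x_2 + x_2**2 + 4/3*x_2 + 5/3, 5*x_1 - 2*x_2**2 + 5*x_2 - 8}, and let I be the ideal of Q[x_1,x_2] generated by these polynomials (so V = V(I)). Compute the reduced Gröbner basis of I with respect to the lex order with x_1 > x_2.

f_1 = -3*x_1**2 - x_1*x_2 + x_2**2 + 4/3*x_2 + 5/3, LT = x_1**2.
f_2 = 5*x_1 - 2*x_2**2 + 5*x_2 - 8, LT = x_1.

S(f_1,f_2): lcm = x_1**2. S = 2/5*x_1*x_2**2 - 2/3*x_1*x_2 + 8/5*x_1 - 1/3*x_2**2 - 4/9*x_2 - 5/9.
  leading term x_1*x_2**2: subtract (2/25*x_2**2)·f_2 from 2/5*x_1*x_2**2 - 2/3*x_1*x_2 + 8/5*x_1 - 1/3*x_2**2 - 4/9*x_2 - 5/9 → -2/3*x_1*x_2 + 8/5*x_1 + 4/25*x_2**4 - 2/5*x_2**3 + 23/75*x_2**2 - 4/9*x_2 - 5/9
  leading term x_1*x_2: subtract (-2/15*x_2)·f_2 from -2/3*x_1*x_2 + 8/5*x_1 + 4/25*x_2**4 - 2/5*x_2**3 + 23/75*x_2**2 - 4/9*x_2 - 5/9 → 8/5*x_1 + 4/25*x_2**4 - 2/3*x_2**3 + 73/75*x_2**2 - 68/45*x_2 - 5/9
  leading term x_1: subtract (8/25)·f_2 from 8/5*x_1 + 4/25*x_2**4 - 2/3*x_2**3 + 73/75*x_2**2 - 68/45*x_2 - 5/9 → 4/25*x_2**4 - 2/3*x_2**3 + 121/75*x_2**2 - 28/9*x_2 + 451/225
  leading term x_2**4: no divisor's leading term divides it; move 4/25*x_2**4 to the remainder.
  leading term x_2**3: no divisor's leading term divides it; move -2/3*x_2**3 to the remainder.
  leading term x_2**2: no divisor's leading term divides it; move 121/75*x_2**2 to the remainder.
  leading term x_2: no divisor's leading term divides it; move -28/9*x_2 to the remainder.
  leading term 1: no divisor's leading term divides it; move 451/225 to the remainder.
  remainder 4/25*x_2**4 - 2/3*x_2**3 + 121/75*x_2**2 - 28/9*x_2 + 451/225 ≠ 0; add g_3 = 4/25*x_2**4 - 2/3*x_2**3 + 121/75*x_2**2 - 28/9*x_2 + 451/225 to the basis.

The other S-polynomials (S(f_1,g_3), S(f_2,g_3)) all reduce to 0 modulo the current basis, so we have a Gröbner basis.
Inter-reduce: drop elements whose leading term is divisible by another's, tail-reduce, and make monic.

G = {x_1 - 2/5*x_2**2 + x_2 - 8/5, x_2**4 - 25/6*x_2**3 + 121/12*x_2**2 - 175/9*x_2 + 451/36}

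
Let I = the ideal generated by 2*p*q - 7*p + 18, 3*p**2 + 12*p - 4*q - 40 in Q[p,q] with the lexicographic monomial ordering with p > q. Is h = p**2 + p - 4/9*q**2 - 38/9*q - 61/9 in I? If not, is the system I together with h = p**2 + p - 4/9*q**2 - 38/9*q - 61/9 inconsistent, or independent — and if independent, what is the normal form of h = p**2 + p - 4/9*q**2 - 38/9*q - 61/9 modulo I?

Adjoining p**2 + p - 4/9*q**2 - 38/9*q - 61/9 makes the ideal the whole ring: the system is inconsistent.

First compute the reduced Gröbner basis of I by Buchberger's algorithm.
f_1 = 2*p*q - 7*p + 18, LT = p*q.
f_2 = 3*p**2 + 12*p - 4*q - 40, LT = p**2.

S(f_1,f_2): lcm = p**2*q. S = -7/2*p**2 - 4*p*q + 9*p + 4/3*q**2 + 40/3*q.
  leading term p**2: subtract (-7/6)·f_2 from -7/2*p**2 - 4*p*q + 9*p + 4/3*q**2 + 40/3*q → -4*p*q + 23*p + 4/3*q**2 + 26/3*q - 140/3
  leading term p*q: subtract (-2)·f_1 from -4*p*q + 23*p + 4/3*q**2 + 26/3*q - 140/3 → 9*p + 4/3*q**2 + 26/3*q - 32/3
  leading term p: no divisor's leading term divides it; move 9*p to the remainder.
  leading term q**2: no divisor's leading term divides it; move 4/3*q**2 to the remainder.
  leading term q: no divisor's leading term divides it; move 26/3*q to the remainder.
  leading term 1: no divisor's leading term divides it; move -32/3 to the remainder.
  remainder 9*p + 4/3*q**2 + 26/3*q - 32/3 ≠ 0; add k_3 = 9*p + 4/3*q**2 + 26/3*q - 32/3 to the basis.

S(f_1,k_3): lcm = p*q. S = -7/2*p - 4/27*q**3 - 26/27*q**2 + 32/27*q + 9.
  leading term p: subtract (-7/18)·k_3 from -7/2*p - 4/27*q**3 - 26/27*q**2 + 32/27*q + 9 → -4/27*q**3 - 4/9*q**2 + 41/9*q + 131/27
  leading term q**3: no divisor's leading term divides it; move -4/27*q**3 to the remainder.
  leading term q**2: no divisor's leading term divides it; move -4/9*q**2 to the remainder.
  leading term q: no divisor's leading term divides it; move 41/9*q to the remainder.
  leading term 1: no divisor's leading term divides it; move 131/27 to the remainder.
  remainder -4/27*q**3 - 4/9*q**2 + 41/9*q + 131/27 ≠ 0; add k_4 = -4/27*q**3 - 4/9*q**2 + 41/9*q + 131/27 to the basis.

S(f_2,k_3): lcm = p**2. S = -4/27*p*q**2 - 26/27*p*q + 140/27*p - 4/3*q - 40/3.
  leading term p*q**2: subtract (-2/27*q)·f_1 from -4/27*p*q**2 - 26/27*p*q + 140/27*p - 4/3*q - 40/3 → -40/27*p*q + 140/27*p - 40/3
  leading term p*q: subtract (-20/27)·f_1 from -40/27*p*q + 140/27*p - 40/3 → 0
  remainder 0.

S(f_1,k_4): lcm = p*q**3. S = -13/2*p*q**2 + 123/4*p*q + 131/4*p + 9*q**2.
  leading term p*q**2: subtract (-13/4*q)·f_1 from -13/2*p*q**2 + 123/4*p*q + 131/4*p + 9*q**2 → 8*p*q + 131/4*p + 9*q**2 + 117/2*q
  leading term p*q: subtract (4)·f_1 from 8*p*q + 131/4*p + 9*q**2 + 117/2*q → 243/4*p + 9*q**2 + 117/2*q - 72
  leading term p: subtract (27/4)·k_3 from 243/4*p + 9*q**2 + 117/2*q - 72 → 0
  remainder 0.

S(f_2,k_4): leading monomials are coprime, so the S-polynomial reduces to 0 (Buchberger's first criterion).
S(k_3,k_4): leading monomials are coprime, so the S-polynomial reduces to 0 (Buchberger's first criterion).
Every S-polynomial of the final basis reduces to 0, so we have a Gröbner basis.
Inter-reduce: drop elements whose leading term is divisible by another's, tail-reduce, and make monic.
Reduced Gröbner basis: {p + 4/27*q**2 + 26/27*q - 32/27, q**3 + 3*q**2 - 123/4*q - 131/4}.
Label its elements g_1 = p + 4/27*q**2 + 26/27*q - 32/27, g_2 = q**3 + 3*q**2 - 123/4*q - 131/4.

Reduce h = p**2 + p - 4/9*q**2 - 38/9*q - 61/9 modulo G:
  leading term p**2: subtract (p)·g_1 from p**2 + p - 4/9*q**2 - 38/9*q - 61/9 → -4/27*p*q**2 - 26/27*p*q + 59/27*p - 4/9*q**2 - 38/9*q - 61/9
  leading term p*q**2: subtract (-4/27*q**2)·g_1 from -4/27*p*q**2 - 26/27*p*q + 59/27*p - 4/9*q**2 - 38/9*q - 61/9 → -26/27*p*q + 59/27*p + 16/729*q**4 + 104/729*q**3 - 452/729*q**2 - 38/9*q - 61/9
  leading term p*q: subtract (-26/27*q)·g_1 from -26/27*p*q + 59/27*p + 16/729*q**4 + 104/729*q**3 - 452/729*q**2 - 38/9*q - 61/9 → 59/27*p + 16/729*q**4 + 208/729*q**3 + 224/729*q**2 - 3910/729*q - 61/9
  leading term p: subtract (59/27)·g_1 from 59/27*p + 16/729*q**4 + 208/729*q**3 + 224/729*q**2 - 3910/729*q - 61/9 → 16/729*q**4 + 208/729*q**3 - 4/243*q**2 - 5444/729*q - 3053/729
  leading term q**4: subtract (16/729*q)·g_2 from 16/729*q**4 + 208/729*q**3 - 4/243*q**2 - 5444/729*q - 3053/729 → 160/729*q**3 + 160/243*q**2 - 1640/243*q - 3053/729
  leading term q**3: subtract (160/729)·g_2 from 160/729*q**3 + 160/243*q**2 - 1640/243*q - 3053/729 → 3
  leading term 1: no divisor's leading term divides it; move 3 to the remainder.
  normal form = 3.
The normal form is nonzero, so h ∉ I. Since h minus its normal form lies in I, I + (h) = I + (r) where r = 3; decide whether this ideal is the whole ring.
Here r = 3 is a nonzero constant, hence a unit: 1 ∈ I + (h), the Gröbner basis of I + (h) is {1}, and the enlarged system has no common solution — adjoining h is inconsistent.

The remainder on division by a Gröbner basis is unique — it is the normal form.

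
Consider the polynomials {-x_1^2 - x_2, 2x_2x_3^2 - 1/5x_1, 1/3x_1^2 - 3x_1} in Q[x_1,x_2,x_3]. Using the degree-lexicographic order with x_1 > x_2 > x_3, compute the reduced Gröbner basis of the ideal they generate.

G = {x_2x_3^2 + 1/90x_2, x_2^2 + 81x_2, x_1 + 1/9x_2}

f_1 = -x_1^2 - x_2, LT = x_1^2.
f_2 = 2x_2x_3^2 - 1/5x_1, LT = x_2x_3^2.
f_3 = 1/3x_1^2 - 3x_1, LT = x_1^2.

S(f_1,f_3): lcm = x_1^2. S = 9x_1 + x_2.
  leading term x_1: no divisor's leading term divides it; move 9x_1 to the remainder.
  leading term x_2: no divisor's leading term divides it; move x_2 to the remainder.
  remainder 9x_1 + x_2 ≠ 0; add g_4 = 9x_1 + x_2 to the basis.

S(f_1,g_4): lcm = x_1^2. S = -1/9x_1x_2 + x_2.
  leading term x_1x_2: subtract (-1/81x_2)·g_4 from -1/9x_1x_2 + x_2 → 1/81x_2^2 + x_2
  leading term x_2^2: no divisor's leading term divides it; move 1/81x_2^2 to the remainder.
  leading term x_2: no divisor's leading term divides it; move x_2 to the remainder.
  remainder 1/81x_2^2 + x_2 ≠ 0; add g_5 = 1/81x_2^2 + x_2 to the basis.

The other S-polynomials (S(f_1,f_2), S(f_2,f_3), S(f_2,g_4), S(f_3,g_4), S(f_1,g_5), S(f_2,g_5), S(f_3,g_5), S(g_4,g_5)) all reduce to 0 modulo the current basis, so we have a Gröbner basis.
Inter-reduce: drop elements whose leading term is divisible by another's, tail-reduce, and make monic.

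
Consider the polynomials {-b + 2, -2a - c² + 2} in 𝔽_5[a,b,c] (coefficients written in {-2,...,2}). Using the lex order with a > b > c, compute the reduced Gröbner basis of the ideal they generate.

G = {a - 2c² - 1, b - 2}

f_1 = -b + 2, LT = b.
f_2 = -2a - c² + 2, LT = a.

The S-polynomials (S(f_1,f_2)) all reduce to 0 modulo the current basis, so we have a Gröbner basis.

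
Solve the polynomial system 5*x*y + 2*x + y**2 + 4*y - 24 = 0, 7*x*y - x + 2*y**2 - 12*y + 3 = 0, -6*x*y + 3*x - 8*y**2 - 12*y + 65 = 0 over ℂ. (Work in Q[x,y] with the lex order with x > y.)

{(1, 2)}

Compute a lex Gröbner basis by Buchberger's algorithm.
f_1 = 5*x*y + 2*x + y**2 + 4*y - 24, LT = x*y.
f_2 = 7*x*y - x + 2*y**2 - 12*y + 3, LT = x*y.
f_3 = -6*x*y + 3*x - 8*y**2 - 12*y + 65, LT = x*y.

S(f_1,f_2): lcm = x*y. S = 19/35*x - 3/35*y**2 + 88/35*y - 183/35.
  leading term x: no divisor's leading term divides it; move 19/35*x to the remainder.
  leading term y**2: no divisor's leading term divides it; move -3/35*y**2 to the remainder.
  leading term y: no divisor's leading term divides it; move 88/35*y to the remainder.
  leading term 1: no divisor's leading term divides it; move -183/35 to the remainder.
  remainder 19/35*x - 3/35*y**2 + 88/35*y - 183/35 ≠ 0; add h_4 = 19/35*x - 3/35*y**2 + 88/35*y - 183/35 to the basis.

S(f_1,f_3): lcm = x*y. S = 9/10*x - 17/15*y**2 - 6/5*y + 181/30.
  leading term x: subtract (63/38)·h_4 from 9/10*x - 17/15*y**2 - 6/5*y + 181/30 → -113/114*y**2 - 102/19*y + 838/57
  leading term y**2: no divisor's leading term divides it; move -113/114*y**2 to the remainder.
  leading term y: no divisor's leading term divides it; move -102/19*y to the remainder.
  leading term 1: no divisor's leading term divides it; move 838/57 to the remainder.
  remainder -113/114*y**2 - 102/19*y + 838/57 ≠ 0; add h_5 = -113/114*y**2 - 102/19*y + 838/57 to the basis.

S(f_1,h_4): lcm = x*y. S = 2/5*x + 3/19*y**3 - 421/95*y**2 + 991/95*y - 24/5.
  leading term x: subtract (14/19)·h_4 from 2/5*x + 3/19*y**3 - 421/95*y**2 + 991/95*y - 24/5 → 3/19*y**3 - 83/19*y**2 + 163/19*y - 18/19
  leading term y**3: subtract (-18/113*y)·h_5 from 3/19*y**3 - 83/19*y**2 + 163/19*y - 18/19 → -11215/2147*y**2 + 23447/2147*y - 18/19
  leading term y**2: subtract (67290/12769)·h_5 from -11215/2147*y**2 + 23447/2147*y - 18/19 → 500689/12769*y - 1001378/12769
  leading term y: no divisor's leading term divides it; move 500689/12769*y to the remainder.
  leading term 1: no divisor's leading term divides it; move -1001378/12769 to the remainder.
  remainder 500689/12769*y - 1001378/12769 ≠ 0; add h_6 = 500689/12769*y - 1001378/12769 to the basis.

The other S-polynomials (S(f_2,f_3), S(f_2,h_4), S(f_3,h_4), S(f_1,h_5), S(f_2,h_5), S(f_3,h_5), S(h_4,h_5), S(f_1,h_6), S(f_2,h_6), S(f_3,h_6), S(h_4,h_6), S(h_5,h_6)) all reduce to 0 modulo the current basis, so we have a Gröbner basis.
Inter-reduce: drop elements whose leading term is divisible by another's, tail-reduce, and make monic.
Reduced Gröbner basis: {x - 1, y - 2}.

The lex basis is triangular: the last element involves only y. Solving y - 2 = 0 gives y ∈ {2}; substituting each value into the earlier elements determines the remaining variables.
  y = 2: the earlier basis element becomes x - 1 = 0, giving x = 1 — point (1, 2).
A lex Gröbner basis triangularizes the system, enabling back-substitution.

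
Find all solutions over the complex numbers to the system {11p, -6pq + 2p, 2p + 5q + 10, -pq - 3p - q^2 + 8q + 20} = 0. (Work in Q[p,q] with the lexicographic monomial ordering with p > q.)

{(0, -2)}

Compute a lex Gröbner basis by Buchberger's algorithm.
f_1 = 11p, LT = p.
f_2 = -6pq + 2p, LT = pq.
f_3 = 2p + 5q + 10, LT = p.
f_4 = -pq - 3p - q^2 + 8q + 20, LT = pq.

S(f_1,f_2): lcm = pq. S = 1/3p.
  leading term p: subtract (1/33)·f_1 from 1/3p → 0
  remainder 0.

S(f_1,f_3): lcm = p. S = -5/2q - 5.
  leading term q: no divisor's leading term divides it; move -5/2q to the remainder.
  leading term 1: no divisor's leading term divides it; move -5 to the remainder.
  remainder -5/2q - 5 ≠ 0; add h_5 = -5/2q - 5 to the basis.

S(f_1,f_4): lcm = pq. S = -3p - q^2 + 8q + 20.
  leading term p: subtract (-3/11)·f_1 from -3p - q^2 + 8q + 20 → -q^2 + 8q + 20
  leading term q^2: subtract (2/5q)·h_5 from -q^2 + 8q + 20 → 10q + 20
  leading term q: subtract (-4)·h_5 from 10q + 20 → 0
  remainder 0.

S(f_2,f_3): lcm = pq. S = -1/3p - 5/2q^2 - 5q.
  leading term p: subtract (-1/33)·f_1 from -1/3p - 5/2q^2 - 5q → -5/2q^2 - 5q
  leading term q^2: subtract (q)·h_5 from -5/2q^2 - 5q → 0
  remainder 0.

S(f_2,f_4): lcm = pq. S = -10/3p - q^2 + 8q + 20.
  leading term p: subtract (-10/33)·f_1 from -10/3p - q^2 + 8q + 20 → -q^2 + 8q + 20
  leading term q^2: subtract (2/5q)·h_5 from -q^2 + 8q + 20 → 10q + 20
  leading term q: subtract (-4)·h_5 from 10q + 20 → 0
  remainder 0.

S(f_3,f_4): lcm = pq. S = -3p + 3/2q^2 + 13q + 20.
  leading term p: subtract (-3/11)·f_1 from -3p + 3/2q^2 + 13q + 20 → 3/2q^2 + 13q + 20
  leading term q^2: subtract (-3/5q)·h_5 from 3/2q^2 + 13q + 20 → 10q + 20
  leading term q: subtract (-4)·h_5 from 10q + 20 → 0
  remainder 0.

S(f_1,h_5): leading monomials are coprime, so the S-polynomial reduces to 0 (Buchberger's first criterion).
S(f_2,h_5): lcm = pq. S = -7/3p.
  leading term p: subtract (-7/33)·f_1 from -7/3p → 0
  remainder 0.

S(f_3,h_5): leading monomials are coprime, so the S-polynomial reduces to 0 (Buchberger's first criterion).
S(f_4,h_5): lcm = pq. S = p + q^2 - 8q - 20.
  leading term p: subtract (1/11)·f_1 from p + q^2 - 8q - 20 → q^2 - 8q - 20
  leading term q^2: subtract (-2/5q)·h_5 from q^2 - 8q - 20 → -10q - 20
  leading term q: subtract (4)·h_5 from -10q - 20 → 0
  remainder 0.

Every S-polynomial of the final basis reduces to 0, so we have a Gröbner basis.
Inter-reduce: drop elements whose leading term is divisible by another's, tail-reduce, and make monic.
Reduced Gröbner basis: {p, q + 2}.

Since the basis is lex-ordered, q + 2 is univariate in q. Its roots are {-2}. Back-substituting each root into the other basis elements fixes the other coordinates.
  q = -2: the earlier basis element becomes p = 0, giving p = 0 — point (0, -2).
Substituting each solution back into the original system confirms all equations vanish.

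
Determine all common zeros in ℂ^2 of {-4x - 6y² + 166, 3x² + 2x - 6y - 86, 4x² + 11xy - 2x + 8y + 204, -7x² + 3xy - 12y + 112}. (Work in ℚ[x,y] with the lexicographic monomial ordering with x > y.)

Compute a lex Gröbner basis by Buchberger's algorithm.
f_1 = -4x - 6y² + 166, LT = x.
f_2 = 3x² + 2x - 6y - 86, LT = x².
f_3 = 4x² + 11xy - 2x + 8y + 204, LT = x².
f_4 = -7x² + 3xy - 12y + 112, LT = x².

S(f_1,f_2): lcm = x². S = 3/2xy² - 253/6x + 2y + 86/3.
  leading term xy²: subtract (-⅜y²)·f_1 from 3/2xy² - 253/6x + 2y + 86/3 → -253/6x - 9/4y⁴ + 249/4y² + 2y + 86/3
  leading term x: subtract (253/24)·f_1 from -253/6x - 9/4y⁴ + 249/4y² + 2y + 86/3 → -9/4y⁴ + 251/2y² + 2y - 6885/4
  leading term y⁴: no divisor's leading term divides it; move -9/4y⁴ to the remainder.
  leading term y²: no divisor's leading term divides it; move 251/2y² to the remainder.
  leading term y: no divisor's leading term divides it; move 2y to the remainder.
  leading term 1: no divisor's leading term divides it; move -6885/4 to the remainder.
  remainder -9/4y⁴ + 251/2y² + 2y - 6885/4 ≠ 0; add h_5 = -9/4y⁴ + 251/2y² + 2y - 6885/4 to the basis.

S(f_1,f_3): lcm = x². S = 3/2xy² - 11/4xy - 41x - 2y - 51.
  leading term xy²: subtract (-⅜y²)·f_1 from 3/2xy² - 11/4xy - 41x - 2y - 51 → -11/4xy - 41x - 9/4y⁴ + 249/4y² - 2y - 51
  leading term xy: subtract (11/16y)·f_1 from -11/4xy - 41x - 9/4y⁴ + 249/4y² - 2y - 51 → -41x - 9/4y⁴ + 33/8y³ + 249/4y² - 929/8y - 51
  leading term x: subtract (41/4)·f_1 from -41x - 9/4y⁴ + 33/8y³ + 249/4y² - 929/8y - 51 → -9/4y⁴ + 33/8y³ + 495/4y² - 929/8y - 3505/2
  leading term y⁴: subtract (1)·h_5 from -9/4y⁴ + 33/8y³ + 495/4y² - 929/8y - 3505/2 → 33/8y³ - 7/4y² - 945/8y - 125/4
  leading term y³: no divisor's leading term divides it; move 33/8y³ to the remainder.
  leading term y²: no divisor's leading term divides it; move -7/4y² to the remainder.
  leading term y: no divisor's leading term divides it; move -945/8y to the remainder.
  leading term 1: no divisor's leading term divides it; move -125/4 to the remainder.
  remainder 33/8y³ - 7/4y² - 945/8y - 125/4 ≠ 0; add h_6 = 33/8y³ - 7/4y² - 945/8y - 125/4 to the basis.

S(f_1,f_4): lcm = x². S = 3/2xy² + 3/7xy - 83/2x - 12/7y + 16.
  leading term xy²: subtract (-⅜y²)·f_1 from 3/2xy² + 3/7xy - 83/2x - 12/7y + 16 → 3/7xy - 83/2x - 9/4y⁴ + 249/4y² - 12/7y + 16
  leading term xy: subtract (-3/28y)·f_1 from 3/7xy - 83/2x - 9/4y⁴ + 249/4y² - 12/7y + 16 → -83/2x - 9/4y⁴ - 9/14y³ + 249/4y² + 225/14y + 16
  leading term x: subtract (83/8)·f_1 from -83/2x - 9/4y⁴ - 9/14y³ + 249/4y² + 225/14y + 16 → -9/4y⁴ - 9/14y³ + 249/2y² + 225/14y - 6825/4
  leading term y⁴: subtract (1)·h_5 from -9/4y⁴ - 9/14y³ + 249/2y² + 225/14y - 6825/4 → -9/14y³ - y² + 197/14y + 15
  leading term y³: subtract (-12/77)·h_6 from -9/14y³ - y² + 197/14y + 15 → -14/11y² - 334/77y + 780/77
  leading term y²: no divisor's leading term divides it; move -14/11y² to the remainder.
  leading term y: no divisor's leading term divides it; move -334/77y to the remainder.
  leading term 1: no divisor's leading term divides it; move 780/77 to the remainder.
  remainder -14/11y² - 334/77y + 780/77 ≠ 0; add h_7 = -14/11y² - 334/77y + 780/77 to the basis.

S(h_5,h_6): lcm = y⁴. S = 14/33y³ - 2687/99y² + 662/99y + 765.
  leading term y³: subtract (112/1089)·h_6 from 14/33y³ - 2687/99y² + 662/99y + 765 → -9787/363y² + 20512/1089y + 836585/1089
  leading term y²: subtract (9787/462)·h_7 from -9787/363y² + 20512/1089y + 836585/1089 → 537125/4851y + 2685625/4851
  leading term y: no divisor's leading term divides it; move 537125/4851y to the remainder.
  leading term 1: no divisor's leading term divides it; move 2685625/4851 to the remainder.
  remainder 537125/4851y + 2685625/4851 ≠ 0; add h_8 = 537125/4851y + 2685625/4851 to the basis.

The other S-polynomials (S(f_2,f_3), S(f_2,f_4), S(f_3,f_4), S(f_1,h_5), S(f_2,h_5), S(f_3,h_5), S(f_4,h_5), S(f_1,h_6), S(f_2,h_6), S(f_3,h_6), S(f_4,h_6), S(f_1,h_7), S(f_2,h_7), S(f_3,h_7), S(f_4,h_7), S(h_5,h_7), S(h_6,h_7), S(f_1,h_8), S(f_2,h_8), S(f_3,h_8), S(f_4,h_8), S(h_5,h_8), S(h_6,h_8), S(h_7,h_8)) all reduce to 0 modulo the current basis, so we have a Gröbner basis.
Inter-reduce: drop elements whose leading term is divisible by another's, tail-reduce, and make monic.
Reduced Gröbner basis: {x - 4, y + 5}.

The lex basis is triangular: the last element involves only y. Solving y + 5 = 0 gives y ∈ {-5}; substituting each value into the earlier elements determines the remaining variables.
  y = -5: the earlier basis element becomes x - 4 = 0, giving x = 4 — point (4, -5).

{(4, -5)}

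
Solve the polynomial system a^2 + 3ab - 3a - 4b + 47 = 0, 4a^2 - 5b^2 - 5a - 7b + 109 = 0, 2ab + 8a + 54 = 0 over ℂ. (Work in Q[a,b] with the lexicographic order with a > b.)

{(-3, 5)}

Compute a lex Gröbner basis by Buchberger's algorithm.
f_1 = a^2 + 3ab - 3a - 4b + 47, LT = a^2.
f_2 = 4a^2 - 5a - 5b^2 - 7b + 109, LT = a^2.
f_3 = 2ab + 8a + 54, LT = ab.

S(f_1,f_2): lcm = a^2. S = 3ab - 7/4a + 5/4b^2 - 9/4b + 79/4.
  leading term ab: subtract (3/2)·f_3 from 3ab - 7/4a + 5/4b^2 - 9/4b + 79/4 → -55/4a + 5/4b^2 - 9/4b - 245/4
  leading term a: no divisor's leading term divides it; move -55/4a to the remainder.
  leading term b^2: no divisor's leading term divides it; move 5/4b^2 to the remainder.
  leading term b: no divisor's leading term divides it; move -9/4b to the remainder.
  leading term 1: no divisor's leading term divides it; move -245/4 to the remainder.
  remainder -55/4a + 5/4b^2 - 9/4b - 245/4 ≠ 0; add h_4 = -55/4a + 5/4b^2 - 9/4b - 245/4 to the basis.

S(f_1,f_3): lcm = a^2b. S = -4a^2 + 3ab^2 - 3ab - 27a - 4b^2 + 47b.
  leading term a^2: subtract (-4)·f_1 from -4a^2 + 3ab^2 - 3ab - 27a - 4b^2 + 47b → 3ab^2 + 9ab - 39a - 4b^2 + 31b + 188
  leading term ab^2: subtract (3/2b)·f_3 from 3ab^2 + 9ab - 39a - 4b^2 + 31b + 188 → -3ab - 39a - 4b^2 - 50b + 188
  leading term ab: subtract (-3/2)·f_3 from -3ab - 39a - 4b^2 - 50b + 188 → -27a - 4b^2 - 50b + 269
  leading term a: subtract (108/55)·h_4 from -27a - 4b^2 - 50b + 269 → -71/11b^2 - 2507/55b + 4282/11
  leading term b^2: no divisor's leading term divides it; move -71/11b^2 to the remainder.
  leading term b: no divisor's leading term divides it; move -2507/55b to the remainder.
  leading term 1: no divisor's leading term divides it; move 4282/11 to the remainder.
  remainder -71/11b^2 - 2507/55b + 4282/11 ≠ 0; add h_5 = -71/11b^2 - 2507/55b + 4282/11 to the basis.

S(f_2,f_3): lcm = a^2b. S = -4a^2 - 5/4ab - 27a - 5/4b^3 - 7/4b^2 + 109/4b.
  leading term a^2: subtract (-4)·f_1 from -4a^2 - 5/4ab - 27a - 5/4b^3 - 7/4b^2 + 109/4b → 43/4ab - 39a - 5/4b^3 - 7/4b^2 + 45/4b + 188
  leading term ab: subtract (43/8)·f_3 from 43/4ab - 39a - 5/4b^3 - 7/4b^2 + 45/4b + 188 → -82a - 5/4b^3 - 7/4b^2 + 45/4b - 409/4
  leading term a: subtract (328/55)·h_4 from -82a - 5/4b^3 - 7/4b^2 + 45/4b - 409/4 → -5/4b^3 - 405/44b^2 + 5427/220b + 11573/44
  leading term b^3: subtract (55/284b)·h_5 from -5/4b^3 - 405/44b^2 + 5427/220b + 11573/44 → -589/1562b^2 - 792233/15620b + 11573/44
  leading term b^2: subtract (589/10082)·h_5 from -589/1562b^2 - 792233/15620b + 11573/44 → -4845027/100820b + 4845027/20164
  leading term b: no divisor's leading term divides it; move -4845027/100820b to the remainder.
  leading term 1: no divisor's leading term divides it; move 4845027/20164 to the remainder.
  remainder -4845027/100820b + 4845027/20164 ≠ 0; add h_6 = -4845027/100820b + 4845027/20164 to the basis.

The other S-polynomials (S(f_1,h_4), S(f_2,h_4), S(f_3,h_4), S(f_1,h_5), S(f_2,h_5), S(f_3,h_5), S(h_4,h_5), S(f_1,h_6), S(f_2,h_6), S(f_3,h_6), S(h_4,h_6), S(h_5,h_6)) all reduce to 0 modulo the current basis, so we have a Gröbner basis.
Inter-reduce: drop elements whose leading term is divisible by another's, tail-reduce, and make monic.
Reduced Gröbner basis: {a + 3, b - 5}.

Elimination: the polynomial b - 5 lies in the elimination ideal for b, so b ∈ {5}. For each such b, the remaining basis elements (now univariate) give the rest of the solution.
  b = 5: the earlier basis element becomes a + 3 = 0, giving a = -3 — point (-3, 5).
This is the nonlinear analogue of row-reducing a linear system.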